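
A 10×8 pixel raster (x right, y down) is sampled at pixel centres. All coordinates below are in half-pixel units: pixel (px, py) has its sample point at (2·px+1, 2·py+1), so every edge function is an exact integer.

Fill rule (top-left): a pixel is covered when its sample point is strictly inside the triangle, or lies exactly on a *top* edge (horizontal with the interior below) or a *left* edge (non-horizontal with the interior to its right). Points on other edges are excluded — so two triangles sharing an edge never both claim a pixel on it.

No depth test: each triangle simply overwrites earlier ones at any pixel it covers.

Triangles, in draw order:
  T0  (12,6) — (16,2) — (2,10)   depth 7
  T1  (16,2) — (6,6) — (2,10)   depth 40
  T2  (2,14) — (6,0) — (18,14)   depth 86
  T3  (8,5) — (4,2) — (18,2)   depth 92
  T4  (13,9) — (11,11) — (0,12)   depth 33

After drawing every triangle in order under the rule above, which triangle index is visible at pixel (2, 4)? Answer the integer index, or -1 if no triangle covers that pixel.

T0:
  2·area = 24  (B↔C swapped to make it positive)
  edge (12, 6)→(2, 10): d=(-10,4) right/bottom  bias=-1
  edge (2, 10)→(16, 2): d=(14,-8) top-left  bias=+0
  edge (16, 2)→(12, 6): d=(-4,4) right/bottom  bias=-1
    (8,0)@(17, 1): e=[30,-6,0] → .  [on edge]
    (7,1)@(15, 3): e=[18,6,0] → .  [on edge]
    (5,2)@(11, 5): e=[14,2,8] → X
    (6,2)@(13, 5): e=[6,18,0] → .  [on edge]
    (4,3)@(9, 7): e=[2,14,8] → X
    (5,3)@(11, 7): e=[-6,30,0] → .  [on edge]
    (4,4)@(9, 9): e=[-18,42,0] → .  [on edge]
    (3,5)@(7, 11): e=[-30,54,0] → .  [on edge]
    (2,6)@(5, 13): e=[-42,66,0] → .  [on edge]
    (1,7)@(3, 15): e=[-54,78,0] → .  [on edge]
  covered (2 px):
    . . . . . . . . . .
    . . . . . . . . . .
    . . . . . X . . . .
    . . . . X . . . . .
    . . . . . . . . . .
    . . . . . . . . . .
    . . . . . . . . . .
    . . . . . . . . . .
T1:
  2·area = 24  (B↔C swapped to make it positive)
  edge (16, 2)→(2, 10): d=(-14,8) right/bottom  bias=-1
  edge (2, 10)→(6, 6): d=(4,-4) top-left  bias=+0
  edge (6, 6)→(16, 2): d=(10,-4) top-left  bias=+0
    (5,0)@(11, 1): e=[54,0,-30] → .  [on edge]
    (4,1)@(9, 3): e=[42,0,-18] → .  [on edge]
    (3,2)@(7, 5): e=[30,0,-6] → .  [on edge]
    (4,2)@(9, 5): e=[14,8,2] → X
    (5,2)@(11, 5): e=[-2,16,10] → .
    (2,3)@(5, 7): e=[18,0,6] → X  [on edge]
    (3,3)@(7, 7): e=[2,8,14] → X
    (4,3)@(9, 7): e=[-14,16,22] → .
    (1,4)@(3, 9): e=[6,0,18] → X  [on edge]
    (2,4)@(5, 9): e=[-10,8,26] → .
    (3,4)@(7, 9): e=[-26,16,34] → .
    (0,5)@(1, 11): e=[-6,0,30] → .  [on edge]
  covered (4 px):
    . . . . . . . . . .
    . . . . . . . . . .
    . . . . X . . . . .
    . . X X . . . . . .
    . X . . . . . . . .
    . . . . . . . . . .
    . . . . . . . . . .
    . . . . . . . . . .
T2:
  2·area = 224
  edge (2, 14)→(6, 0): d=(4,-14) top-left  bias=+0
  edge (6, 0)→(18, 14): d=(12,14) right/bottom  bias=-1
  edge (18, 14)→(2, 14): d=(-16,0) right/bottom  bias=-1
    (3,1)@(7, 3): e=[26,22,176] → X
    (4,1)@(9, 3): e=[54,-6,176] → .
    (2,2)@(5, 5): e=[6,74,144] → X
    (4,2)@(9, 5): e=[62,18,144] → X
    (5,2)@(11, 5): e=[90,-10,144] → .
    (2,3)@(5, 7): e=[14,98,112] → X
    (5,3)@(11, 7): e=[98,14,112] → X
    (6,3)@(13, 7): e=[126,-14,112] → .
    (2,4)@(5, 9): e=[22,122,80] → X
    (6,4)@(13, 9): e=[134,10,80] → X
    (7,4)@(15, 9): e=[162,-18,80] → .
    (1,5)@(3, 11): e=[2,174,48] → X
  covered (28 px):
    . . . . . . . . . .
    . . . X . . . . . .
    . . X X X . . . . .
    . . X X X X . . . .
    . . X X X X X . . .
    . X X X X X X X . .
    . X X X X X X X X .
    . . . . . . . . . .
T3:
  2·area = 42
  edge (8, 5)→(4, 2): d=(-4,-3) top-left  bias=+0
  edge (4, 2)→(18, 2): d=(14,0) top-left  bias=+0
  edge (18, 2)→(8, 5): d=(-10,3) right/bottom  bias=-1
    (3,1)@(7, 3): e=[5,14,23] → X
    (4,1)@(9, 3): e=[11,14,17] → X
    (5,1)@(11, 3): e=[17,14,11] → X
    (6,1)@(13, 3): e=[23,14,5] → X
    (7,1)@(15, 3): e=[29,14,-1] → .
    (3,2)@(7, 5): e=[-3,42,3] → .
    (4,2)@(9, 5): e=[3,42,-3] → .
    (5,2)@(11, 5): e=[9,42,-9] → .
    (6,2)@(13, 5): e=[15,42,-15] → .
  covered (4 px):
    . . . . . . . . . .
    . . . X X X X . . .
    . . . . . . . . . .
    . . . . . . . . . .
    . . . . . . . . . .
    . . . . . . . . . .
    . . . . . . . . . .
    . . . . . . . . . .
T4:
  2·area = 20
  edge (13, 9)→(11, 11): d=(-2,2) right/bottom  bias=-1
  edge (11, 11)→(0, 12): d=(-11,1) right/bottom  bias=-1
  edge (0, 12)→(13, 9): d=(13,-3) top-left  bias=+0
    (9,1)@(19, 3): e=[0,80,-60] → .  [on edge]
    (8,2)@(17, 5): e=[0,60,-40] → .  [on edge]
    (7,3)@(15, 7): e=[0,40,-20] → .  [on edge]
    (6,4)@(13, 9): e=[0,20,0] → .  [on edge]
    (2,5)@(5, 11): e=[12,6,2] → X
    (3,5)@(7, 11): e=[8,4,8] → X
    (4,5)@(9, 11): e=[4,2,14] → X
    (5,5)@(11, 11): e=[0,0,20] → .  [on edge]
    (2,6)@(5, 13): e=[8,-16,28] → .
    (3,6)@(7, 13): e=[4,-18,34] → .
    (4,6)@(9, 13): e=[0,-20,40] → .  [on edge]
    (3,7)@(7, 15): e=[0,-40,60] → .  [on edge]
  covered (3 px):
    . . . . . . . . . .
    . . . . . . . . . .
    . . . . . . . . . .
    . . . . . . . . . .
    . . . . . . . . . .
    . . X X X . . . . .
    . . . . . . . . . .
    . . . . . . . . . .

Z-buffer (winner per pixel, '.' = empty):
  . . . . . . . . . .
  . . . 3 3 3 3 . . .
  . . 2 2 2 0 . . . .
  . . 2 2 2 2 . . . .
  . 1 2 2 2 2 2 . . .
  . 2 4 4 4 2 2 2 . .
  . 2 2 2 2 2 2 2 2 .
  . . . . . . . . . .

Answer: 2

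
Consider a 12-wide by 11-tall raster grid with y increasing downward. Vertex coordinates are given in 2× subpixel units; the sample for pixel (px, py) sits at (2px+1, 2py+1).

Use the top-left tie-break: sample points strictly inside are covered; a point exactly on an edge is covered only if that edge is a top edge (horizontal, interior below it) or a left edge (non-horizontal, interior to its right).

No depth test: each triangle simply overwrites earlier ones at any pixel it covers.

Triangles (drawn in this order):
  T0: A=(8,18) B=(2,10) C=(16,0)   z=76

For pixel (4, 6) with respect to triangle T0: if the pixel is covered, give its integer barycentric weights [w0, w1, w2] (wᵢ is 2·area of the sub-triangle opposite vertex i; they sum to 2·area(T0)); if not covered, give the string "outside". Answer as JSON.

T0:
  2·area = 172
  edge (8, 18)→(2, 10): d=(-6,-8) top-left  bias=+0
  edge (2, 10)→(16, 0): d=(14,-10) top-left  bias=+0
  edge (16, 0)→(8, 18): d=(-8,18) right/bottom  bias=-1
    (7,0)@(15, 1): e=[158,4,10] → #
    (8,0)@(17, 1): e=[174,24,-26] → ·
    (6,1)@(13, 3): e=[130,12,30] → #
    (7,1)@(15, 3): e=[146,32,-6] → ·
    (4,2)@(9, 5): e=[86,0,86] → #  [on edge]
    (5,2)@(11, 5): e=[102,20,50] → #
    (7,2)@(15, 5): e=[134,60,-22] → ·
    (3,3)@(7, 7): e=[58,8,106] → #
    (6,3)@(13, 7): e=[106,68,-2] → ·
    (2,4)@(5, 9): e=[30,16,126] → #
    (6,4)@(13, 9): e=[94,96,-18] → ·
    (1,5)@(3, 11): e=[2,24,146] → #
  covered (22 px):
    · · · · · · · # · · · ·
    · · · · · · # · · · · ·
    · · · · # # # · · · · ·
    · · · # # # · · · · · ·
    · · # # # # · · · · · ·
    · # # # # # · · · · · ·
    · · # # # · · · · · · ·
    · · · # # · · · · · · ·
    · · · · · · · · · · · ·
    · · · · · · · · · · · ·
    · · · · · · · · · · · ·

Final: [112,22,38]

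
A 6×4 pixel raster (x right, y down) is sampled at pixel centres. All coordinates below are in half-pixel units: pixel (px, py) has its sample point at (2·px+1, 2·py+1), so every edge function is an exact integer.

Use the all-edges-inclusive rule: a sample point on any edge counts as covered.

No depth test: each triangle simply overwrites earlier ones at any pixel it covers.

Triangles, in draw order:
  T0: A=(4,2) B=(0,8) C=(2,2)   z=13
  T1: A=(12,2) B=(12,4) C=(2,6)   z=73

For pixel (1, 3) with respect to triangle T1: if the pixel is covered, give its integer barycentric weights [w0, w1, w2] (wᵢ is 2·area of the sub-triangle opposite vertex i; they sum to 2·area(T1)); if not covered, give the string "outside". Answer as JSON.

T0:
  2·area = 12
  edge (4, 2)→(0, 8): d=(-4,6) inclusive
  edge (0, 8)→(2, 2): d=(2,-6) inclusive
  edge (2, 2)→(4, 2): d=(2,0) inclusive
    (1,1)@(3, 3): e=[2,8,2] → #
    (2,1)@(5, 3): e=[-10,20,2] → ·
    (0,2)@(1, 5): e=[6,0,6] → #  [on edge]
    (1,2)@(3, 5): e=[-6,12,6] → ·
    (0,3)@(1, 7): e=[-2,4,10] → ·
  covered (2 px):
    · · · · · ·
    · # · · · ·
    # · · · · ·
    · · · · · ·
T1:
  2·area = 20
  edge (12, 2)→(12, 4): d=(0,2) inclusive
  edge (12, 4)→(2, 6): d=(-10,2) inclusive
  edge (2, 6)→(12, 2): d=(10,-4) inclusive
    (5,1)@(11, 3): e=[2,12,6] → #
    (2,2)@(5, 5): e=[14,4,2] → #
    (3,2)@(7, 5): e=[10,0,10] → #  [on edge]
    (4,2)@(9, 5): e=[6,-4,18] → ·
    (5,2)@(11, 5): e=[2,-8,26] → ·
    (2,3)@(5, 7): e=[14,-16,22] → ·
    (3,3)@(7, 7): e=[10,-20,30] → ·
  covered (3 px):
    · · · · · ·
    · · · · · #
    · · # # · ·
    · · · · · ·

Result: "outside"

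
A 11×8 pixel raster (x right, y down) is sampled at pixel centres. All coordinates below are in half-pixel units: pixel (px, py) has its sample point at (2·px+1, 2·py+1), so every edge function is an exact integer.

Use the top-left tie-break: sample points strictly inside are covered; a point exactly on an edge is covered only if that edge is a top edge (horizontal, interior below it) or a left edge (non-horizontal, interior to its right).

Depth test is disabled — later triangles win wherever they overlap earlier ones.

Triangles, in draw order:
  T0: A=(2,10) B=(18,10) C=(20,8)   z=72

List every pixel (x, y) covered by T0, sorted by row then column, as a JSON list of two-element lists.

T0:
  2·area = 32  (B↔C swapped to make it positive)
  edge (2, 10)→(20, 8): d=(18,-2) top-left  bias=+0
  edge (20, 8)→(18, 10): d=(-2,2) right/bottom  bias=-1
  edge (18, 10)→(2, 10): d=(-16,0) right/bottom  bias=-1
    (10,3)@(21, 7): e=[-16,0,48] → .  [on edge]
    (5,4)@(11, 9): e=[0,16,16] → X  [on edge]
    (6,4)@(13, 9): e=[4,12,16] → X
    (7,4)@(15, 9): e=[8,8,16] → X
    (8,4)@(17, 9): e=[12,4,16] → X
    (9,4)@(19, 9): e=[16,0,16] → .  [on edge]
    (5,5)@(11, 11): e=[36,12,-16] → .
    (6,5)@(13, 11): e=[40,8,-16] → .
    (7,5)@(15, 11): e=[44,4,-16] → .
    (8,5)@(17, 11): e=[48,0,-16] → .  [on edge]
    (7,6)@(15, 13): e=[80,0,-48] → .  [on edge]
    (6,7)@(13, 15): e=[112,0,-80] → .  [on edge]
  covered (4 px):
    . . . . . . . . . . .
    . . . . . . . . . . .
    . . . . . . . . . . .
    . . . . . . . . . . .
    . . . . . X X X X . .
    . . . . . . . . . . .
    . . . . . . . . . . .
    . . . . . . . . . . .

Answer: [[5,4],[6,4],[7,4],[8,4]]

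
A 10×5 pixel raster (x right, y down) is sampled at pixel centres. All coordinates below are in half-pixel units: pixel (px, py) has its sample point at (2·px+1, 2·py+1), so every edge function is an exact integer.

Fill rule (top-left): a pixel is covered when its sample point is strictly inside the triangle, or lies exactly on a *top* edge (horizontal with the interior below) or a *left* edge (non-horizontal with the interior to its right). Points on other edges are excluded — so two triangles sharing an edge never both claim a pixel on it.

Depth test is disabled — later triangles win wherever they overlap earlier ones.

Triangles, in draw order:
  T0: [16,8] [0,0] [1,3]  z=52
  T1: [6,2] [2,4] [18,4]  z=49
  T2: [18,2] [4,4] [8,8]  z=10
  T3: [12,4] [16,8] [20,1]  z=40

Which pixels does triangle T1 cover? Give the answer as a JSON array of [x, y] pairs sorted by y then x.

T0:
  2·area = 40  (B↔C swapped to make it positive)
  edge (16, 8)→(1, 3): d=(-15,-5) top-left  bias=+0
  edge (1, 3)→(0, 0): d=(-1,-3) top-left  bias=+0
  edge (0, 0)→(16, 8): d=(16,8) right/bottom  bias=-1
    (0,0)@(1, 1): e=[30,2,8] → #
    (1,0)@(3, 1): e=[40,8,-8] → ·
    (0,1)@(1, 3): e=[0,0,40] → #  [on edge]
    (1,1)@(3, 3): e=[10,6,24] → #
    (2,1)@(5, 3): e=[20,12,8] → #
    (3,1)@(7, 3): e=[30,18,-8] → ·
    (0,2)@(1, 5): e=[-30,-2,72] → ·
    (1,2)@(3, 5): e=[-20,4,56] → ·
    (2,2)@(5, 5): e=[-10,10,40] → ·
    (3,2)@(7, 5): e=[0,16,24] → #  [on edge]
    (4,2)@(9, 5): e=[10,22,8] → #
    (5,2)@(11, 5): e=[20,28,-8] → ·
    (6,3)@(13, 7): e=[0,32,8] → #  [on edge]
    (1,4)@(3, 9): e=[-80,0,120] → ·  [on edge]
    (9,4)@(19, 9): e=[0,48,-8] → ·  [on edge]
  covered (7 px):
    # · · · · · · · · ·
    # # # · · · · · · ·
    · · · # # · · · · ·
    · · · · · · # · · ·
    · · · · · · · · · ·
T1:
  2·area = 32  (B↔C swapped to make it positive)
  edge (6, 2)→(18, 4): d=(12,2) right/bottom  bias=-1
  edge (18, 4)→(2, 4): d=(-16,0) right/bottom  bias=-1
  edge (2, 4)→(6, 2): d=(4,-2) top-left  bias=+0
    (2,1)@(5, 3): e=[14,16,2] → #
    (3,1)@(7, 3): e=[10,16,6] → #
    (4,1)@(9, 3): e=[6,16,10] → #
    (5,1)@(11, 3): e=[2,16,14] → #
    (6,1)@(13, 3): e=[-2,16,18] → ·
    (2,2)@(5, 5): e=[38,-16,10] → ·
    (3,2)@(7, 5): e=[34,-16,14] → ·
    (4,2)@(9, 5): e=[30,-16,18] → ·
    (5,2)@(11, 5): e=[26,-16,22] → ·
  covered (4 px):
    · · · · · · · · · ·
    · · # # # # · · · ·
    · · · · · · · · · ·
    · · · · · · · · · ·
    · · · · · · · · · ·
T2:
  2·area = 64  (B↔C swapped to make it positive)
  edge (18, 2)→(8, 8): d=(-10,6) right/bottom  bias=-1
  edge (8, 8)→(4, 4): d=(-4,-4) top-left  bias=+0
  edge (4, 4)→(18, 2): d=(14,-2) top-left  bias=+0
    (0,0)@(1, 1): e=[112,0,-48] → ·  [on edge]
    (1,1)@(3, 3): e=[80,0,-16] → ·  [on edge]
    (5,1)@(11, 3): e=[32,32,0] → #  [on edge]
    (6,1)@(13, 3): e=[20,40,4] → #
    (7,1)@(15, 3): e=[8,48,8] → #
    (8,1)@(17, 3): e=[-4,56,12] → ·
    (2,2)@(5, 5): e=[48,0,16] → #  [on edge]
    (3,2)@(7, 5): e=[36,8,20] → #
    (4,2)@(9, 5): e=[24,16,24] → #
    (6,2)@(13, 5): e=[0,32,32] → ·  [on edge]
    (7,2)@(15, 5): e=[-12,40,36] → ·
    (2,3)@(5, 7): e=[28,-8,44] → ·
    (3,3)@(7, 7): e=[16,0,48] → #  [on edge]
    (4,4)@(9, 9): e=[-16,0,80] → ·  [on edge]
  covered (9 px):
    · · · · · · · · · ·
    · · · · · # # # · ·
    · · # # # # · · · ·
    · · · # # · · · · ·
    · · · · · · · · · ·
T3:
  2·area = 44  (B↔C swapped to make it positive)
  edge (12, 4)→(20, 1): d=(8,-3) top-left  bias=+0
  edge (20, 1)→(16, 8): d=(-4,7) right/bottom  bias=-1
  edge (16, 8)→(12, 4): d=(-4,-4) top-left  bias=+0
    (4,0)@(9, 1): e=[-33,77,0] → ·  [on edge]
    (5,1)@(11, 3): e=[-11,55,0] → ·  [on edge]
    (7,1)@(15, 3): e=[1,27,16] → #
    (8,1)@(17, 3): e=[7,13,24] → #
    (9,1)@(19, 3): e=[13,-1,32] → ·
    (6,2)@(13, 5): e=[11,33,0] → #  [on edge]
    (9,2)@(19, 5): e=[29,-9,24] → ·
    (6,3)@(13, 7): e=[27,25,-8] → ·
    (7,3)@(15, 7): e=[33,11,0] → #  [on edge]
    (8,3)@(17, 7): e=[39,-3,8] → ·
    (7,4)@(15, 9): e=[49,3,-8] → ·
    (8,4)@(17, 9): e=[55,-11,0] → ·  [on edge]
  covered (6 px):
    · · · · · · · · · ·
    · · · · · · · # # ·
    · · · · · · # # # ·
    · · · · · · · # · ·
    · · · · · · · · · ·

Answer: [[2,1],[3,1],[4,1],[5,1]]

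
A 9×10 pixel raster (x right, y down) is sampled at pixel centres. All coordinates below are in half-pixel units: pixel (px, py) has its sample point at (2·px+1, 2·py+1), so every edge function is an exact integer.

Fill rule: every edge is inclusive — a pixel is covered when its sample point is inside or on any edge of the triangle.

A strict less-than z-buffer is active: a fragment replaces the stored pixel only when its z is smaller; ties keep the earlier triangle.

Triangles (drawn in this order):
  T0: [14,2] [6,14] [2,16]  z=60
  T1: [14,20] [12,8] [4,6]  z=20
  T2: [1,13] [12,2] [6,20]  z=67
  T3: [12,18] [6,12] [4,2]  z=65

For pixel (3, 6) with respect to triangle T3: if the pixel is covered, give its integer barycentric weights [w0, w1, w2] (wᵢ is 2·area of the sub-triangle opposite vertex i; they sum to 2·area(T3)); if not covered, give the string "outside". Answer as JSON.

T0:
  2·area = 32
  edge (14, 2)→(6, 14): d=(-8,12) inclusive
  edge (6, 14)→(2, 16): d=(-4,2) inclusive
  edge (2, 16)→(14, 2): d=(12,-14) inclusive
    (4,4)@(9, 9): e=[4,14,14] → X
    (5,4)@(11, 9): e=[-20,10,42] → .
    (3,5)@(7, 11): e=[12,10,10] → X
    (4,5)@(9, 11): e=[-12,6,38] → .
    (2,6)@(5, 13): e=[20,6,6] → X
    (3,6)@(7, 13): e=[-4,2,34] → .
    (1,7)@(3, 15): e=[28,2,2] → X
    (2,7)@(5, 15): e=[4,-2,30] → .
    (1,8)@(3, 17): e=[12,-6,26] → .
  covered (4 px):
    . . . . . . . . .
    . . . . . . . . .
    . . . . . . . . .
    . . . . . . . . .
    . . . . X . . . .
    . . . X . . . . .
    . . X . . . . . .
    . X . . . . . . .
    . . . . . . . . .
    . . . . . . . . .
T1:
  2·area = 92  (B↔C swapped to make it positive)
  edge (14, 20)→(4, 6): d=(-10,-14) inclusive
  edge (4, 6)→(12, 8): d=(8,2) inclusive
  edge (12, 8)→(14, 20): d=(2,12) inclusive
    (2,3)@(5, 7): e=[4,6,82] → X
    (3,3)@(7, 7): e=[32,2,58] → X
    (4,3)@(9, 7): e=[60,-2,34] → .
    (2,4)@(5, 9): e=[-16,22,86] → .
    (3,4)@(7, 9): e=[12,18,62] → X
    (4,4)@(9, 9): e=[40,14,38] → X
    (5,4)@(11, 9): e=[68,10,14] → X
    (6,4)@(13, 9): e=[96,6,-10] → .
    (3,5)@(7, 11): e=[-8,34,66] → .
    (4,5)@(9, 11): e=[20,30,42] → X
    (6,5)@(13, 11): e=[76,22,-6] → .
    (4,6)@(9, 13): e=[0,46,46] → X  [on edge]
  covered (12 px):
    . . . . . . . . .
    . . . . . . . . .
    . . . . . . . . .
    . . X X . . . . .
    . . . X X X . . .
    . . . . X X . . .
    . . . . X X . . .
    . . . . . X X . .
    . . . . . . X . .
    . . . . . . . . .
T2:
  2·area = 132
  edge (1, 13)→(12, 2): d=(11,-11) inclusive
  edge (12, 2)→(6, 20): d=(-6,18) inclusive
  edge (6, 20)→(1, 13): d=(-5,-7) inclusive
    (6,0)@(13, 1): e=[0,-12,144] → .  [on edge]
    (5,1)@(11, 3): e=[0,12,120] → X  [on edge]
    (6,1)@(13, 3): e=[22,-24,134] → .
    (4,2)@(9, 5): e=[0,36,96] → X  [on edge]
    (5,2)@(11, 5): e=[22,0,110] → X  [on edge]
    (6,2)@(13, 5): e=[44,-36,124] → .
    (3,3)@(7, 7): e=[0,60,72] → X  [on edge]
    (5,3)@(11, 7): e=[44,-12,100] → .
    (2,4)@(5, 9): e=[0,84,48] → X  [on edge]
    (5,4)@(11, 9): e=[66,-24,90] → .
    (1,5)@(3, 11): e=[0,108,24] → X  [on edge]
    (4,5)@(9, 11): e=[66,0,66] → X  [on edge]
    (0,6)@(1, 13): e=[0,132,0] → X  [on edge]
    (3,8)@(7, 17): e=[110,0,22] → X  [on edge]
  covered (21 px):
    . . . . . . . . .
    . . . . . X . . .
    . . . . X X . . .
    . . . X X . . . .
    . . X X X . . . .
    . X X X X . . . .
    X X X X . . . . .
    . X X X . . . . .
    . . X X . . . . .
    . . . . . . . . .
T3:
  2·area = 48
  edge (12, 18)→(6, 12): d=(-6,-6) inclusive
  edge (6, 12)→(4, 2): d=(-2,-10) inclusive
  edge (4, 2)→(12, 18): d=(8,16) inclusive
    (2,2)@(5, 5): e=[36,4,8] → X
    (3,2)@(7, 5): e=[48,24,-24] → .
    (0,3)@(1, 7): e=[0,-40,88] → .  [on edge]
    (2,3)@(5, 7): e=[24,0,24] → X  [on edge]
    (3,3)@(7, 7): e=[36,20,-8] → .
    (1,4)@(3, 9): e=[0,-24,72] → .  [on edge]
    (2,4)@(5, 9): e=[12,-4,40] → .
    (3,4)@(7, 9): e=[24,16,8] → X
    (4,4)@(9, 9): e=[36,36,-24] → .
    (2,5)@(5, 11): e=[0,-8,56] → .  [on edge]
    (3,5)@(7, 11): e=[12,12,24] → X
    (4,5)@(9, 11): e=[24,32,-8] → .
    (3,6)@(7, 13): e=[0,8,40] → X  [on edge]
    (4,7)@(9, 15): e=[0,24,24] → X  [on edge]
    (3,8)@(7, 17): e=[-24,0,72] → .  [on edge]
    (5,8)@(11, 17): e=[0,40,8] → X  [on edge]
    (6,9)@(13, 19): e=[0,56,-8] → .  [on edge]
  covered (8 px):
    . . . . . . . . .
    . . . . . . . . .
    . . X . . . . . .
    . . X . . . . . .
    . . . X . . . . .
    . . . X . . . . .
    . . . X X . . . .
    . . . . X . . . .
    . . . . . X . . .
    . . . . . . . . .

Final: [8,40,0]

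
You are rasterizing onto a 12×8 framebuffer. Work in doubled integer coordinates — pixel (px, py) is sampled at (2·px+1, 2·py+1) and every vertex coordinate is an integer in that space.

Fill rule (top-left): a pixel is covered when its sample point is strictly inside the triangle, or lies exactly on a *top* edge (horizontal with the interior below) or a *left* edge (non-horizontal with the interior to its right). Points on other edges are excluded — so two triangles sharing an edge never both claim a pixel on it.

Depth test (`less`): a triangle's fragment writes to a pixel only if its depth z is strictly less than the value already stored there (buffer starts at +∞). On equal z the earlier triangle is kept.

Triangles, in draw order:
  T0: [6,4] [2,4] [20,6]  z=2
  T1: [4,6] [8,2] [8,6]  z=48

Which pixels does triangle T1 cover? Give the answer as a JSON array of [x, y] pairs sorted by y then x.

T0:
  2·area = 8  (B↔C swapped to make it positive)
  edge (6, 4)→(20, 6): d=(14,2) right/bottom  bias=-1
  edge (20, 6)→(2, 4): d=(-18,-2) top-left  bias=+0
  edge (2, 4)→(6, 4): d=(4,0) top-left  bias=+0
    (5,2)@(11, 5): e=[4,0,4] → █  [on edge]
    (6,2)@(13, 5): e=[0,4,4] → ·  [on edge]
    (5,3)@(11, 7): e=[32,-36,12] → ·
  covered (1 px):
    · · · · · · · · · · · ·
    · · · · · · · · · · · ·
    · · · · · █ · · · · · ·
    · · · · · · · · · · · ·
    · · · · · · · · · · · ·
    · · · · · · · · · · · ·
    · · · · · · · · · · · ·
    · · · · · · · · · · · ·
T1:
  2·area = 16
  edge (4, 6)→(8, 2): d=(4,-4) top-left  bias=+0
  edge (8, 2)→(8, 6): d=(0,4) right/bottom  bias=-1
  edge (8, 6)→(4, 6): d=(-4,0) right/bottom  bias=-1
    (4,0)@(9, 1): e=[0,-4,20] → ·  [on edge]
    (3,1)@(7, 3): e=[0,4,12] → █  [on edge]
    (4,1)@(9, 3): e=[8,-4,12] → ·
    (2,2)@(5, 5): e=[0,12,4] → █  [on edge]
    (4,2)@(9, 5): e=[16,-4,4] → ·
    (1,3)@(3, 7): e=[0,20,-4] → ·  [on edge]
    (2,3)@(5, 7): e=[8,12,-4] → ·
    (3,3)@(7, 7): e=[16,4,-4] → ·
    (0,4)@(1, 9): e=[0,28,-12] → ·  [on edge]
  covered (3 px):
    · · · · · · · · · · · ·
    · · · █ · · · · · · · ·
    · · █ █ · · · · · · · ·
    · · · · · · · · · · · ·
    · · · · · · · · · · · ·
    · · · · · · · · · · · ·
    · · · · · · · · · · · ·
    · · · · · · · · · · · ·

Answer: [[3,1],[2,2],[3,2]]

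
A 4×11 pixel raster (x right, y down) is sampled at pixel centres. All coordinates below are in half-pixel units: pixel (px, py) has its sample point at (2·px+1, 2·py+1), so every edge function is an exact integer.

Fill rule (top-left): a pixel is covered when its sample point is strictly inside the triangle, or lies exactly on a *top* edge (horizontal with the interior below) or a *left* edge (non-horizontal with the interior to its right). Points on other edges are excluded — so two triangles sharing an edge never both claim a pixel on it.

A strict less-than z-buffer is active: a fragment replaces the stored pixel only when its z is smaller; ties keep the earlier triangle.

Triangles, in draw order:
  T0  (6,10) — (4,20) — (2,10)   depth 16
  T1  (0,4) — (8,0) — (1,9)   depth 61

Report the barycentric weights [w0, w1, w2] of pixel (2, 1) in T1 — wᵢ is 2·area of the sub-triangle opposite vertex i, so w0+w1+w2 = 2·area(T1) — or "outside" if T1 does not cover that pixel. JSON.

T0:
  2·area = 40
  edge (6, 10)→(4, 20): d=(-2,10) right/bottom  bias=-1
  edge (4, 20)→(2, 10): d=(-2,-10) top-left  bias=+0
  edge (2, 10)→(6, 10): d=(4,0) top-left  bias=+0
    (0,2)@(1, 5): e=[60,0,-20] → ·  [on edge]
    (3,2)@(7, 5): e=[0,60,-20] → ·  [on edge]
    (1,5)@(3, 11): e=[28,8,4] → █
    (2,5)@(5, 11): e=[8,28,4] → █
    (3,5)@(7, 11): e=[-12,48,4] → ·
    (1,6)@(3, 13): e=[24,4,12] → █
    (3,6)@(7, 13): e=[-16,44,12] → ·
    (1,7)@(3, 15): e=[20,0,20] → █  [on edge]
    (2,7)@(5, 15): e=[0,20,20] → ·  [on edge]
    (1,8)@(3, 17): e=[16,-4,28] → ·
  covered (5 px):
    · · · ·
    · · · ·
    · · · ·
    · · · ·
    · · · ·
    · █ █ ·
    · █ █ ·
    · █ · ·
    · · · ·
    · · · ·
    · · · ·
T1:
  2·area = 44
  edge (0, 4)→(8, 0): d=(8,-4) top-left  bias=+0
  edge (8, 0)→(1, 9): d=(-7,9) right/bottom  bias=-1
  edge (1, 9)→(0, 4): d=(-1,-5) top-left  bias=+0
    (3,0)@(7, 1): e=[4,2,38] → █
    (1,1)@(3, 3): e=[4,24,16] → █
    (2,1)@(5, 3): e=[12,6,26] → █
    (3,1)@(7, 3): e=[20,-12,36] → ·
    (0,2)@(1, 5): e=[12,28,4] → █
    (2,2)@(5, 5): e=[28,-8,24] → ·
    (0,3)@(1, 7): e=[28,14,2] → █
    (1,3)@(3, 7): e=[36,-4,12] → ·
    (0,4)@(1, 9): e=[44,0,0] → ·  [on edge]
    (1,9)@(3, 19): e=[132,-88,0] → ·  [on edge]
  covered (6 px):
    · · · █
    · █ █ ·
    █ █ · ·
    █ · · ·
    · · · ·
    · · · ·
    · · · ·
    · · · ·
    · · · ·
    · · · ·
    · · · ·

Result: [6,26,12]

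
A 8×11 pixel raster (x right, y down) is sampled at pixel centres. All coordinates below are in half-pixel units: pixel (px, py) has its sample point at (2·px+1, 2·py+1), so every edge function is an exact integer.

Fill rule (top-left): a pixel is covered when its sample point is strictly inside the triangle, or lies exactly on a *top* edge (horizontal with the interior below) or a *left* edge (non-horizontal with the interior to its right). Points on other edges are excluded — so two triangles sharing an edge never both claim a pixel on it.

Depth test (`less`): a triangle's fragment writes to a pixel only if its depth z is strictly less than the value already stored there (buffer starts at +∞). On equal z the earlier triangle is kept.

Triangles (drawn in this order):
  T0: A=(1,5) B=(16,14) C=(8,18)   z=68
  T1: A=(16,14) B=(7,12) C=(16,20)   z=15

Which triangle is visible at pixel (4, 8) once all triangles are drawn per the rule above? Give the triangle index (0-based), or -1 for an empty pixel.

T0:
  2·area = 132
  edge (1, 5)→(16, 14): d=(15,9) right/bottom  bias=-1
  edge (16, 14)→(8, 18): d=(-8,4) right/bottom  bias=-1
  edge (8, 18)→(1, 5): d=(-7,-13) top-left  bias=+0
    (0,2)@(1, 5): e=[0,132,0] → .  [on edge]
    (1,3)@(3, 7): e=[12,108,12] → X
    (2,3)@(5, 7): e=[-6,100,38] → .
    (1,4)@(3, 9): e=[42,92,-2] → .
    (2,4)@(5, 9): e=[24,84,24] → X
    (3,4)@(7, 9): e=[6,76,50] → X
    (4,4)@(9, 9): e=[-12,68,76] → .
    (2,5)@(5, 11): e=[54,68,10] → X
    (4,5)@(9, 11): e=[18,52,62] → X
    (5,5)@(11, 11): e=[0,44,88] → .  [on edge]
    (2,6)@(5, 13): e=[84,52,-4] → .
    (3,6)@(7, 13): e=[66,44,22] → X
  covered (15 px):
    . . . . . . . .
    . . . . . . . .
    . . . . . . . .
    . X . . . . . .
    . . X X . . . .
    . . X X X . . .
    . . . X X X X .
    . . . X X X X .
    . . . . X . . .
    . . . . . . . .
    . . . . . . . .
T1:
  2·area = 54  (B↔C swapped to make it positive)
  edge (16, 14)→(16, 20): d=(0,6) right/bottom  bias=-1
  edge (16, 20)→(7, 12): d=(-9,-8) top-left  bias=+0
  edge (7, 12)→(16, 14): d=(9,2) right/bottom  bias=-1
    (4,6)@(9, 13): e=[42,7,5] → X
    (5,6)@(11, 13): e=[30,23,1] → X
    (6,6)@(13, 13): e=[18,39,-3] → .
    (4,7)@(9, 15): e=[42,-11,23] → .
    (5,7)@(11, 15): e=[30,5,19] → X
    (6,7)@(13, 15): e=[18,21,15] → X
    (7,7)@(15, 15): e=[6,37,11] → X
    (5,8)@(11, 17): e=[30,-13,37] → .
    (6,8)@(13, 17): e=[18,3,33] → X
    (6,9)@(13, 19): e=[18,-15,51] → .
    (7,9)@(15, 19): e=[6,1,47] → X
    (7,10)@(15, 21): e=[6,-17,65] → .
  covered (8 px):
    . . . . . . . .
    . . . . . . . .
    . . . . . . . .
    . . . . . . . .
    . . . . . . . .
    . . . . . . . .
    . . . . X X . .
    . . . . . X X X
    . . . . . . X X
    . . . . . . . X
    . . . . . . . .

Z-buffer (winner per pixel, '.' = empty):
  . . . . . . . .
  . . . . . . . .
  . . . . . . . .
  . 0 . . . . . .
  . . 0 0 . . . .
  . . 0 0 0 . . .
  . . . 0 1 1 0 .
  . . . 0 0 1 1 1
  . . . . 0 . 1 1
  . . . . . . . 1
  . . . . . . . .

Answer: 0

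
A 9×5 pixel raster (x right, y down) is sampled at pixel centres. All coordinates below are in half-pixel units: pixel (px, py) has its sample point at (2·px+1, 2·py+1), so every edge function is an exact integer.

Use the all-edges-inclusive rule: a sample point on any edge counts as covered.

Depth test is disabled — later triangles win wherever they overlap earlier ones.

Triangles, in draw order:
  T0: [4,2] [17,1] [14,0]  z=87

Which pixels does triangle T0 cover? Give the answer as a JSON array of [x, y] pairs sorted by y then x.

T0:
  2·area = 16  (B↔C swapped to make it positive)
  edge (4, 2)→(14, 0): d=(10,-2) inclusive
  edge (14, 0)→(17, 1): d=(3,1) inclusive
  edge (17, 1)→(4, 2): d=(-13,1) inclusive
    (4,0)@(9, 1): e=[0,8,8] → █  [on edge]
    (5,0)@(11, 1): e=[4,6,6] → █
    (6,0)@(13, 1): e=[8,4,4] → █
    (7,0)@(15, 1): e=[12,2,2] → █
    (8,0)@(17, 1): e=[16,0,0] → █  [on edge]
    (4,1)@(9, 3): e=[20,14,-18] → ·
    (5,1)@(11, 3): e=[24,12,-20] → ·
    (6,1)@(13, 3): e=[28,10,-22] → ·
    (7,1)@(15, 3): e=[32,8,-24] → ·
    (8,1)@(17, 3): e=[36,6,-26] → ·
  covered (5 px):
    · · · · █ █ █ █ █
    · · · · · · · · ·
    · · · · · · · · ·
    · · · · · · · · ·
    · · · · · · · · ·

Answer: [[4,0],[5,0],[6,0],[7,0],[8,0]]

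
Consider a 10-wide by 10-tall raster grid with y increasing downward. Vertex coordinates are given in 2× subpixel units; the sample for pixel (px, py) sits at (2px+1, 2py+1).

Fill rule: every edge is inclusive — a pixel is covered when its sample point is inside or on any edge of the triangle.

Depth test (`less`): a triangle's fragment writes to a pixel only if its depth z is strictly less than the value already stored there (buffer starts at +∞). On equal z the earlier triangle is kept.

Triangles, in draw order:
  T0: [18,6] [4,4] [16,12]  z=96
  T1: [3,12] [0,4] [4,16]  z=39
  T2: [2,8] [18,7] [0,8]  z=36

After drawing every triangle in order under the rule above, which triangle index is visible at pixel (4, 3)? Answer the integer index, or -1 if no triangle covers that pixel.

T0:
  2·area = 88  (B↔C swapped to make it positive)
  edge (18, 6)→(16, 12): d=(-2,6) inclusive
  edge (16, 12)→(4, 4): d=(-12,-8) inclusive
  edge (4, 4)→(18, 6): d=(14,2) inclusive
    (9,1)@(19, 3): e=[0,132,-44] → .  [on edge]
    (3,2)@(7, 5): e=[68,12,8] → X
    (4,2)@(9, 5): e=[56,28,4] → X
    (5,2)@(11, 5): e=[44,44,0] → X  [on edge]
    (6,2)@(13, 5): e=[32,60,-4] → .
    (3,3)@(7, 7): e=[64,-12,36] → .
    (4,3)@(9, 7): e=[52,4,32] → X
    (6,3)@(13, 7): e=[28,36,24] → X
    (7,3)@(15, 7): e=[16,52,20] → X
    (8,3)@(17, 7): e=[4,68,16] → X
    (9,3)@(19, 7): e=[-8,84,12] → .
    (4,4)@(9, 9): e=[48,-20,60] → .
    (8,4)@(17, 9): e=[0,44,44] → X  [on edge]
    (7,7)@(15, 15): e=[0,-44,132] → .  [on edge]
  covered (12 px):
    . . . . . . . . . .
    . . . . . . . . . .
    . . . X X X . . . .
    . . . . X X X X X .
    . . . . . . X X X .
    . . . . . . . X . .
    . . . . . . . . . .
    . . . . . . . . . .
    . . . . . . . . . .
    . . . . . . . . . .
T1:
  2·area = 4  (B↔C swapped to make it positive)
  edge (3, 12)→(4, 16): d=(1,4) inclusive
  edge (4, 16)→(0, 4): d=(-4,-12) inclusive
  edge (0, 4)→(3, 12): d=(3,8) inclusive
    (0,3)@(1, 7): e=[3,0,1] → X  [on edge]
    (1,3)@(3, 7): e=[-5,24,-15] → .
    (0,4)@(1, 9): e=[5,-8,7] → .
    (1,6)@(3, 13): e=[1,0,3] → X  [on edge]
    (2,6)@(5, 13): e=[-7,24,-13] → .
    (1,7)@(3, 15): e=[3,-8,9] → .
    (2,9)@(5, 19): e=[-1,0,5] → .  [on edge]
  covered (2 px):
    . . . . . . . . . .
    . . . . . . . . . .
    . . . . . . . . . .
    X . . . . . . . . .
    . . . . . . . . . .
    . . . . . . . . . .
    . X . . . . . . . .
    . . . . . . . . . .
    . . . . . . . . . .
    . . . . . . . . . .
T2:
  2·area = 2  (B↔C swapped to make it positive)
  edge (2, 8)→(0, 8): d=(-2,0) inclusive
  edge (0, 8)→(18, 7): d=(18,-1) inclusive
  edge (18, 7)→(2, 8): d=(-16,1) inclusive
  covered (0 px):
    . . . . . . . . . .
    . . . . . . . . . .
    . . . . . . . . . .
    . . . . . . . . . .
    . . . . . . . . . .
    . . . . . . . . . .
    . . . . . . . . . .
    . . . . . . . . . .
    . . . . . . . . . .
    . . . . . . . . . .

Z-buffer (winner per pixel, '.' = empty):
  . . . . . . . . . .
  . . . . . . . . . .
  . . . 0 0 0 . . . .
  1 . . . 0 0 0 0 0 .
  . . . . . . 0 0 0 .
  . . . . . . . 0 . .
  . 1 . . . . . . . .
  . . . . . . . . . .
  . . . . . . . . . .
  . . . . . . . . . .

Result: 0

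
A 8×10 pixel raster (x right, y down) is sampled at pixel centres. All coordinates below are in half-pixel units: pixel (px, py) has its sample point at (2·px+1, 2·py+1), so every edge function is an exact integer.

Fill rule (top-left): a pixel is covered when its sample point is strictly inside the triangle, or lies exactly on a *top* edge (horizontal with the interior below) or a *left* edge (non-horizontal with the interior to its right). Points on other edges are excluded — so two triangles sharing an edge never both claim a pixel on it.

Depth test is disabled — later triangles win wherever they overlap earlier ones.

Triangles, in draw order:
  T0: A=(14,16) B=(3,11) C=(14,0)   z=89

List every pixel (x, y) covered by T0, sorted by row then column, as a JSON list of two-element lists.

T0:
  2·area = 176
  edge (14, 16)→(3, 11): d=(-11,-5) top-left  bias=+0
  edge (3, 11)→(14, 0): d=(11,-11) top-left  bias=+0
  edge (14, 0)→(14, 16): d=(0,16) right/bottom  bias=-1
    (6,0)@(13, 1): e=[160,0,16] → #  [on edge]
    (7,0)@(15, 1): e=[170,22,-16] → ·
    (5,1)@(11, 3): e=[128,0,48] → #  [on edge]
    (7,1)@(15, 3): e=[148,44,-16] → ·
    (4,2)@(9, 5): e=[96,0,80] → #  [on edge]
    (7,2)@(15, 5): e=[126,66,-16] → ·
    (3,3)@(7, 7): e=[64,0,112] → #  [on edge]
    (7,3)@(15, 7): e=[104,88,-16] → ·
    (2,4)@(5, 9): e=[32,0,144] → #  [on edge]
    (7,4)@(15, 9): e=[82,110,-16] → ·
    (1,5)@(3, 11): e=[0,0,176] → #  [on edge]
    (7,5)@(15, 11): e=[60,132,-16] → ·
    (0,6)@(1, 13): e=[-32,0,208] → ·  [on edge]
  covered (25 px):
    · · · · · · # ·
    · · · · · # # ·
    · · · · # # # ·
    · · · # # # # ·
    · · # # # # # ·
    · # # # # # # ·
    · · · · # # # ·
    · · · · · · # ·
    · · · · · · · ·
    · · · · · · · ·

Final: [[6,0],[5,1],[6,1],[4,2],[5,2],[6,2],[3,3],[4,3],[5,3],[6,3],[2,4],[3,4],[4,4],[5,4],[6,4],[1,5],[2,5],[3,5],[4,5],[5,5],[6,5],[4,6],[5,6],[6,6],[6,7]]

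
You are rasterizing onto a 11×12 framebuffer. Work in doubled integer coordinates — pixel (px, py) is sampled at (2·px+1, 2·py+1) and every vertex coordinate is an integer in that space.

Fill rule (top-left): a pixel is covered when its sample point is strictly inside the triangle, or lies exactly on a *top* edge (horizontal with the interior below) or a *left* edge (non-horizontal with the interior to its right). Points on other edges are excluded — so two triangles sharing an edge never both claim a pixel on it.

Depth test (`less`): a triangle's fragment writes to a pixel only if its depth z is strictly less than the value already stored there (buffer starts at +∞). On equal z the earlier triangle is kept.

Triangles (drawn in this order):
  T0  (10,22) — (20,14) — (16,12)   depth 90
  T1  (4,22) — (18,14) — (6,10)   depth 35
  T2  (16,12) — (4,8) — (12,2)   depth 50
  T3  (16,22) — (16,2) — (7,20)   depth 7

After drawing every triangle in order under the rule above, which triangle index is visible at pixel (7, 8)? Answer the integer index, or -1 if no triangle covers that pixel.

T0:
  2·area = 52  (B↔C swapped to make it positive)
  edge (10, 22)→(16, 12): d=(6,-10) top-left  bias=+0
  edge (16, 12)→(20, 14): d=(4,2) right/bottom  bias=-1
  edge (20, 14)→(10, 22): d=(-10,8) right/bottom  bias=-1
    (9,3)@(19, 7): e=[0,-26,78] → ·  [on edge]
    (8,6)@(17, 13): e=[16,2,34] → █
    (9,6)@(19, 13): e=[36,-2,18] → ·
    (7,7)@(15, 15): e=[8,14,30] → █
    (9,7)@(19, 15): e=[48,6,-2] → ·
    (6,8)@(13, 17): e=[0,26,26] → █  [on edge]
    (8,8)@(17, 17): e=[40,18,-6] → ·
    (6,9)@(13, 19): e=[12,34,6] → █
    (7,9)@(15, 19): e=[32,30,-10] → ·
    (5,10)@(11, 21): e=[4,46,2] → █
    (6,10)@(13, 21): e=[24,42,-14] → ·
    (5,11)@(11, 23): e=[16,54,-18] → ·
  covered (7 px):
    · · · · · · · · · · ·
    · · · · · · · · · · ·
    · · · · · · · · · · ·
    · · · · · · · · · · ·
    · · · · · · · · · · ·
    · · · · · · · · · · ·
    · · · · · · · · █ · ·
    · · · · · · · █ █ · ·
    · · · · · · █ █ · · ·
    · · · · · · █ · · · ·
    · · · · · █ · · · · ·
    · · · · · · · · · · ·
T1:
  2·area = 152  (B↔C swapped to make it positive)
  edge (4, 22)→(6, 10): d=(2,-12) top-left  bias=+0
  edge (6, 10)→(18, 14): d=(12,4) right/bottom  bias=-1
  edge (18, 14)→(4, 22): d=(-14,8) right/bottom  bias=-1
    (1,4)@(3, 9): e=[-38,0,190] → ·  [on edge]
    (3,5)@(7, 11): e=[14,8,130] → █
    (4,5)@(9, 11): e=[38,0,114] → ·  [on edge]
    (3,6)@(7, 13): e=[18,32,102] → █
    (4,6)@(9, 13): e=[42,24,86] → █
    (5,6)@(11, 13): e=[66,16,70] → █
    (6,6)@(13, 13): e=[90,8,54] → █
    (7,6)@(15, 13): e=[114,0,38] → ·  [on edge]
    (3,7)@(7, 15): e=[22,56,74] → █
    (7,7)@(15, 15): e=[118,24,10] → █
    (8,7)@(17, 15): e=[142,16,-6] → ·
    (10,7)@(21, 15): e=[190,0,-38] → ·  [on edge]
  covered (18 px):
    · · · · · · · · · · ·
    · · · · · · · · · · ·
    · · · · · · · · · · ·
    · · · · · · · · · · ·
    · · · · · · · · · · ·
    · · · █ · · · · · · ·
    · · · █ █ █ █ · · · ·
    · · · █ █ █ █ █ · · ·
    · · █ █ █ █ · · · · ·
    · · █ █ █ · · · · · ·
    · · █ · · · · · · · ·
    · · · · · · · · · · ·
T2:
  2·area = 104
  edge (16, 12)→(4, 8): d=(-12,-4) top-left  bias=+0
  edge (4, 8)→(12, 2): d=(8,-6) top-left  bias=+0
  edge (12, 2)→(16, 12): d=(4,10) right/bottom  bias=-1
    (5,1)@(11, 3): e=[88,2,14] → █
    (6,1)@(13, 3): e=[96,14,-6] → ·
    (4,2)@(9, 5): e=[56,6,42] → █
    (6,2)@(13, 5): e=[72,30,2] → █
    (7,2)@(15, 5): e=[80,42,-18] → ·
    (0,3)@(1, 7): e=[0,-26,130] → ·  [on edge]
    (3,3)@(7, 7): e=[24,10,70] → █
    (7,3)@(15, 7): e=[56,58,-10] → ·
    (3,4)@(7, 9): e=[0,26,78] → █  [on edge]
    (7,4)@(15, 9): e=[32,74,-2] → ·
    (3,5)@(7, 11): e=[-24,42,86] → ·
    (4,5)@(9, 11): e=[-16,54,66] → ·
    (6,5)@(13, 11): e=[0,78,26] → █  [on edge]
    (9,6)@(19, 13): e=[0,130,-26] → ·  [on edge]
  covered (14 px):
    · · · · · · · · · · ·
    · · · · · █ · · · · ·
    · · · · █ █ █ · · · ·
    · · · █ █ █ █ · · · ·
    · · · █ █ █ █ · · · ·
    · · · · · · █ █ · · ·
    · · · · · · · · · · ·
    · · · · · · · · · · ·
    · · · · · · · · · · ·
    · · · · · · · · · · ·
    · · · · · · · · · · ·
    · · · · · · · · · · ·
T3:
  2·area = 180  (B↔C swapped to make it positive)
  edge (16, 22)→(7, 20): d=(-9,-2) top-left  bias=+0
  edge (7, 20)→(16, 2): d=(9,-18) top-left  bias=+0
  edge (16, 2)→(16, 22): d=(0,20) right/bottom  bias=-1
    (7,2)@(15, 5): e=[151,9,20] → █
    (8,2)@(17, 5): e=[155,45,-20] → ·
    (7,3)@(15, 7): e=[133,27,20] → █
    (8,3)@(17, 7): e=[137,63,-20] → ·
    (6,4)@(13, 9): e=[111,9,60] → █
    (8,4)@(17, 9): e=[119,81,-20] → ·
    (6,5)@(13, 11): e=[93,27,60] → █
    (8,5)@(17, 11): e=[101,99,-20] → ·
    (5,6)@(11, 13): e=[71,9,100] → █
    (8,6)@(17, 13): e=[83,117,-20] → ·
    (5,7)@(11, 15): e=[53,27,100] → █
    (8,7)@(17, 15): e=[65,135,-20] → ·
  covered (22 px):
    · · · · · · · · · · ·
    · · · · · · · · · · ·
    · · · · · · · █ · · ·
    · · · · · · · █ · · ·
    · · · · · · █ █ · · ·
    · · · · · · █ █ · · ·
    · · · · · █ █ █ · · ·
    · · · · · █ █ █ · · ·
    · · · · █ █ █ █ · · ·
    · · · · █ █ █ █ · · ·
    · · · · · · █ █ · · ·
    · · · · · · · · · · ·

Z-buffer (winner per pixel, '.' = empty):
  . . . . . . . . . . .
  . . . . . 2 . . . . .
  . . . . 2 2 2 3 . . .
  . . . 2 2 2 2 3 . . .
  . . . 2 2 2 3 3 . . .
  . . . 1 . . 3 3 . . .
  . . . 1 1 3 3 3 0 . .
  . . . 1 1 3 3 3 0 . .
  . . 1 1 3 3 3 3 . . .
  . . 1 1 3 3 3 3 . . .
  . . 1 . . 0 3 3 . . .
  . . . . . . . . . . .

Final: 3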